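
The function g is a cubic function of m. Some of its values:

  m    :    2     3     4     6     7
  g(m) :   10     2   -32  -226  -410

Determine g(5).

-104

Write g(m) = am³ + bm² + cm + d; the 5 given values yield a linear system in the 4 coefficients.
Solving, g(m) = -2m³ + 5m² + 5m - 4.
Then g(5) = -104.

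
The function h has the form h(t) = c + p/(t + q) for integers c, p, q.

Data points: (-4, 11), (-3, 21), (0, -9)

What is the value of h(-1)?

(h(t) − c)(t + q) = p for each data point; the three points give a linear system in c and q, then p follows.
Solving: c = 1, q = 2, p = -20, so h(t) = 1 − 20/(t + 2).
Then h(-1) = 1 − 20/1 = -19.

-19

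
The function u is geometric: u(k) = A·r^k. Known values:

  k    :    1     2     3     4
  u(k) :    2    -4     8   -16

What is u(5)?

32

Consecutive ratio: -4/2 = -2, and 8/(-4) = -2, so r = -2.
Then A·(-2)^1 = 2 gives A = -1, and u(k) = -1·(-2)^k.
u(5) = -1·(-2)^5 = 32.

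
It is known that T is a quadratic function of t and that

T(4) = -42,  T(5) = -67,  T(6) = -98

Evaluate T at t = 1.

Write T(t) = at² + bt + c; the 3 given values yield a linear system in the 3 coefficients.
Solving, T(t) = -3t² + 2t - 2.
Then T(1) = -3.

-3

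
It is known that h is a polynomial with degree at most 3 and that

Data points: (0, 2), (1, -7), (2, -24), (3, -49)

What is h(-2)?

-4

First differences: -9, -17, -25. Second differences: -8, -8.
Level-2 differences are constant, so h has degree 2.
Fitting a degree-2 polynomial gives h(k) = -4k² - 5k + 2.
Then h(-2) = -4.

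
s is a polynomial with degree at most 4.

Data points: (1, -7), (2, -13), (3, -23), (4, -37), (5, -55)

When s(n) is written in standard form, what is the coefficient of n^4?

Write s(n) = an^4 + bn³ + cn² + dn + e; the 5 given values yield a linear system in the 5 coefficients.
Solving, the top 2 coefficients vanish, and s(n) = -2n² - 5.
The coefficient of n^4 is 0.

0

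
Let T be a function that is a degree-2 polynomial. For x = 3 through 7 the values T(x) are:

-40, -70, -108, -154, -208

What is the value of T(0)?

2

Write T(x) = ax² + bx + c; the 5 given values yield a linear system in the 3 coefficients.
Solving, T(x) = -4x² - 2x + 2.
Then T(0) = 2.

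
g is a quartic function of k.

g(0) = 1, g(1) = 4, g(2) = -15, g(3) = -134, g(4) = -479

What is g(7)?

Write g(k) = ak^4 + bk³ + ck² + dk + e; the 5 given values yield a linear system in the 5 coefficients.
Solving, g(k) = -2k^4 - k³ + 6k² + 1.
Then g(7) = -4850.

-4850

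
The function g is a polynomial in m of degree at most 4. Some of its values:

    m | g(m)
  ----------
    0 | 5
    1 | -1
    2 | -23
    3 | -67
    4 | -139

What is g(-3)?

-13

First differences: -6, -22, -44, -72. Second differences: -16, -22, -28. Third differences: -6, -6.
Level-3 differences are constant, so g has degree 3.
Fitting a degree-3 polynomial gives g(m) = -m³ - 5m² + 5.
Then g(-3) = -13.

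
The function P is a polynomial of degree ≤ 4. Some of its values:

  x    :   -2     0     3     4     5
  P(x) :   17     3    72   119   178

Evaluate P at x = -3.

42

Write P(x) = ax^4 + bx³ + cx² + dx + e; the 5 given values yield a linear system in the 5 coefficients.
Solving, the top 2 coefficients vanish, and P(x) = 6x² + 5x + 3.
Then P(-3) = 42.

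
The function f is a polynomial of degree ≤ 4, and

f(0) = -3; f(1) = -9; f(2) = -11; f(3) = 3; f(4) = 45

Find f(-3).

-81

Write f(k) = ak^4 + bk³ + ck² + dk + e; the 5 given values yield a linear system in the 5 coefficients.
Solving, the leading coefficient vanishes, and f(k) = 2k³ - 4k² - 4k - 3.
Then f(-3) = -81.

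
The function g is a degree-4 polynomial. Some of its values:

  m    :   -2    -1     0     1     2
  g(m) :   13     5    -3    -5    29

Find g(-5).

337

Write g(m) = am^4 + bm³ + cm² + dm + e; the 5 given values yield a linear system in the 5 coefficients.
Solving, g(m) = m^4 + 3m³ + 2m² - 8m - 3.
Then g(-5) = 337.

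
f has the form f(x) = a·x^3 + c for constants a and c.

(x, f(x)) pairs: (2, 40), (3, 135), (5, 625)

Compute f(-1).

From f(2) = 40 and f(3) = 135: 8a + c = 40 and 27a + c = 135.
Subtracting: 19a = 95, so a = 5; then c = 40 − 5·8 = 0.
So f(x) = 5x³ + 0, and f(-1) = -5.

-5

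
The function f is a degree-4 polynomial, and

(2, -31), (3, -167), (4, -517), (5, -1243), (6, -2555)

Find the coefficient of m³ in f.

Write f(m) = am^4 + bm³ + cm² + dm + e; the 5 given values yield a linear system in the 5 coefficients.
Solving, f(m) = -2m^4 + m³ - 6m² + 5m + 7.
The coefficient of m³ is 1.

1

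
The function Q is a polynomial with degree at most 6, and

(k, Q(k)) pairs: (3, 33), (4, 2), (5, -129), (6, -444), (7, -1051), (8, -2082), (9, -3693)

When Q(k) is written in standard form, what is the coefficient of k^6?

Write Q(k) = ak^6 + bk^5 + ck^4 + dk³ + ek² + pk + q; the 7 given values yield a linear system in the 7 coefficients.
Solving, the top 2 coefficients vanish, and Q(k) = -k^4 + 4k³ - k² + 3k + 6.
The coefficient of k^6 is 0.

0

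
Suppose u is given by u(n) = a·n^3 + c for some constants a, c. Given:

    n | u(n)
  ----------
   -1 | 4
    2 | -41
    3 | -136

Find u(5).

From u(-1) = 4 and u(2) = -41: -1a + c = 4 and 8a + c = -41.
Subtracting: 9a = -45, so a = -5; then c = 4 − (-5)·(-1) = -1.
So u(n) = -5n³ − 1, and u(5) = -626.

-626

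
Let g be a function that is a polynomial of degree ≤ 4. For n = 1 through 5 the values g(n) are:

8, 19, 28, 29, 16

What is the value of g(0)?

Write g(n) = an^4 + bn³ + cn² + dn + e; the 5 given values yield a linear system in the 5 coefficients.
Solving, the leading coefficient vanishes, and g(n) = -n³ + 5n² + 3n + 1.
Then g(0) = 1.

1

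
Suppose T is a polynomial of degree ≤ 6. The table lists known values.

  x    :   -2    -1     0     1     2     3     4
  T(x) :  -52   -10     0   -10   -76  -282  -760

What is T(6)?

Write T(x) = ax^6 + bx^5 + cx^4 + dx³ + ex² + px + q; the 7 given values yield a linear system in the 7 coefficients.
Solving, the top 2 coefficients vanish, and T(x) = -2x^4 - 2x³ - 8x² + 2x.
Then T(6) = -3300.

-3300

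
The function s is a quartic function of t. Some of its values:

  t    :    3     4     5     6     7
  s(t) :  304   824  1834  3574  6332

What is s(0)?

4

Write s(t) = at^4 + bt³ + ct² + dt + e; the 5 given values yield a linear system in the 5 coefficients.
Solving, s(t) = 2t^4 + 4t³ + 3t² + t + 4.
Then s(0) = 4.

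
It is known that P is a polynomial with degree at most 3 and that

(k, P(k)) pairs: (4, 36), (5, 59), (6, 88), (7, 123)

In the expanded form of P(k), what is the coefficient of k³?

0

First differences: 23, 29, 35. Second differences: 6, 6.
Level-2 differences are constant, so P has degree 2.
Fitting a degree-2 polynomial gives P(k) = 3k² - 4k + 4.
The coefficient of k³ is 0.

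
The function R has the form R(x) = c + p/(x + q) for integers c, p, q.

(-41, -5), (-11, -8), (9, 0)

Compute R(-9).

(R(x) − c)(x + q) = p for each data point; the three points give a linear system in c and q, then p follows.
Solving: c = -4, q = 1, p = 40, so R(x) = -4 + 40/(x + 1).
Then R(-9) = -4 + 40/(-8) = -9.

-9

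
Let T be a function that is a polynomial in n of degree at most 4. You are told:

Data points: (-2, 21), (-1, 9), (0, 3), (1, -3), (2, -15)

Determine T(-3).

Write T(n) = an^4 + bn³ + cn² + dn + e; the 5 given values yield a linear system in the 5 coefficients.
Solving, the leading coefficient vanishes, and T(n) = -n³ - 5n + 3.
Then T(-3) = 45.

45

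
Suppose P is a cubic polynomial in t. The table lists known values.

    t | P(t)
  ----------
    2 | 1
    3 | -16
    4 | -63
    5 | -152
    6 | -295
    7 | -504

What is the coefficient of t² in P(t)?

3

Write P(t) = at³ + bt² + ct + d; the 6 given values yield a linear system in the 4 coefficients.
Solving, P(t) = -2t³ + 3t² + 6t - 7.
The coefficient of t² is 3.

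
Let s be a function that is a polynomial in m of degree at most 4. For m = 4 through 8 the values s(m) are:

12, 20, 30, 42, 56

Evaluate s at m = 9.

Write s(m) = am^4 + bm³ + cm² + dm + e; the 5 given values yield a linear system in the 5 coefficients.
Solving, the top 2 coefficients vanish, and s(m) = m² - m.
Then s(9) = 72.

72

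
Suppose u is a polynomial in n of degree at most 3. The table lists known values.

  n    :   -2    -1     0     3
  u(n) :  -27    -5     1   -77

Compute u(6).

-299

Write u(n) = an³ + bn² + cn + d; the 4 given values yield a linear system in the 4 coefficients.
Solving, the leading coefficient vanishes, and u(n) = -8n² - 2n + 1.
Then u(6) = -299.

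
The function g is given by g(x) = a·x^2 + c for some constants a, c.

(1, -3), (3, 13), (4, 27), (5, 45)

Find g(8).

123

From g(1) = -3 and g(3) = 13: 1a + c = -3 and 9a + c = 13.
Subtracting: 8a = 16, so a = 2; then c = -3 − 2·1 = -5.
So g(x) = 2x² − 5, and g(8) = 123.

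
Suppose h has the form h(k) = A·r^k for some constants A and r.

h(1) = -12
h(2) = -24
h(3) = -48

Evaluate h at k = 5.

-192

Consecutive ratio: -24/(-12) = 2, and -48/(-24) = 2, so r = 2.
Then A·2^1 = -12 gives A = -6, and h(k) = -6·2^k.
h(5) = -6·2^5 = -192.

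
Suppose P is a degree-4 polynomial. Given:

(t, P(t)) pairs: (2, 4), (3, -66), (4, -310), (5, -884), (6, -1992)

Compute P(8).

-6866

Write P(t) = at^4 + bt³ + ct² + dt + e; the 5 given values yield a linear system in the 5 coefficients.
Solving, P(t) = -2t^4 + 2t³ + 5t² - 3t + 6.
Then P(8) = -6866.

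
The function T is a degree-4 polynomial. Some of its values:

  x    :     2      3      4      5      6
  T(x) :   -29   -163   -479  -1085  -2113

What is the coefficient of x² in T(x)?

0

Write T(x) = ax^4 + bx³ + cx² + dx + e; the 5 given values yield a linear system in the 5 coefficients.
Solving, T(x) = -x^4 - 4x³ + 7x + 5.
The coefficient of x² is 0.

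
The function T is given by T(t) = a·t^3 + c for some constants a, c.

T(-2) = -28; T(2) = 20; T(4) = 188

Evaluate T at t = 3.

77

From T(-2) = -28 and T(2) = 20: -8a + c = -28 and 8a + c = 20.
Subtracting: 16a = 48, so a = 3; then c = -28 − 3·(-8) = -4.
So T(t) = 3t³ − 4, and T(3) = 77.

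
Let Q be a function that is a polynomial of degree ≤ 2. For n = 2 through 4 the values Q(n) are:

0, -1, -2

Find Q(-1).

Write Q(n) = an² + bn + c; the 3 given values yield a linear system in the 3 coefficients.
Solving, the leading coefficient vanishes, and Q(n) = -n + 2.
Then Q(-1) = 3.

3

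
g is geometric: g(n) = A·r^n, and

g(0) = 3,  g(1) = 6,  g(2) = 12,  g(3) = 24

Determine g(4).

Consecutive ratio: 6/3 = 2, and 12/6 = 2, so r = 2.
Then A·2^0 = 3 gives A = 3, and g(n) = 3·2^n.
g(4) = 3·2^4 = 48.

48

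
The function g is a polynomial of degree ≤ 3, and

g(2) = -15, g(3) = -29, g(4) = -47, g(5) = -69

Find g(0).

First differences: -14, -18, -22. Second differences: -4, -4.
Level-2 differences are constant, so g has degree 2.
Fitting a degree-2 polynomial gives g(t) = -2t² - 4t + 1.
Then g(0) = 1.

1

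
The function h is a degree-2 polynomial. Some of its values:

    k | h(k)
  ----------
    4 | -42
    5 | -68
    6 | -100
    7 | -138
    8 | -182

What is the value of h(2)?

-8

First differences: -26, -32, -38, -44. Second differences: -6, -6, -6.
Level-2 differences are constant, so h has degree 2.
Fitting a degree-2 polynomial gives h(k) = -3k² + k + 2.
Then h(2) = -8.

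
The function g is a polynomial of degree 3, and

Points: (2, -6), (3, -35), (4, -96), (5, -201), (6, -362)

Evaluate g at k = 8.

-900

First differences: -29, -61, -105, -161. Second differences: -32, -44, -56. Third differences: -12, -12.
Level-3 differences are constant, so g has degree 3.
Fitting a degree-3 polynomial gives g(k) = -2k³ + 2k² - k + 4.
Then g(8) = -900.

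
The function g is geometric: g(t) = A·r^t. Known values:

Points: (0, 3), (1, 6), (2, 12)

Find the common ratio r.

2

Consecutive ratio: 6/3 = 2, and 12/6 = 2, so r = 2.
Then A·2^0 = 3 gives A = 3, and g(t) = 3·2^t.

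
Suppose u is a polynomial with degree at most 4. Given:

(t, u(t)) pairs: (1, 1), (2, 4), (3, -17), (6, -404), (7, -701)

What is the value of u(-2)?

28

Write u(t) = at^4 + bt³ + ct² + dt + e; the 5 given values yield a linear system in the 5 coefficients.
Solving, the leading coefficient vanishes, and u(t) = -3t³ + 6t² + 6t - 8.
Then u(-2) = 28.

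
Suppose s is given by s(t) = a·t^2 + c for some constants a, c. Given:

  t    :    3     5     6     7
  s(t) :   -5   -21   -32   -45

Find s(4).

From s(3) = -5 and s(5) = -21: 9a + c = -5 and 25a + c = -21.
Subtracting: 16a = -16, so a = -1; then c = -5 − (-1)·9 = 4.
So s(t) = -1t² + 4, and s(4) = -12.

-12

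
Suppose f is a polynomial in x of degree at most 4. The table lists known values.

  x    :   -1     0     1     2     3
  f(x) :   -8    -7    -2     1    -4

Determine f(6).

Write f(x) = ax^4 + bx³ + cx² + dx + e; the 5 given values yield a linear system in the 5 coefficients.
Solving, the leading coefficient vanishes, and f(x) = -x³ + 2x² + 4x - 7.
Then f(6) = -127.

-127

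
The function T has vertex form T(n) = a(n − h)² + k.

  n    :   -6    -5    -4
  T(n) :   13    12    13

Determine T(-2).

First differences -1, 1; second difference 2 = 2a, so a = 1.
Expanding, the n-coefficient is −2ah = -2h; matching it to the data gives h = -5, and then k = 12.
So T(n) = 1(n + 5)² + 12.
T(-2) = 1·3² + 12 = 21.

21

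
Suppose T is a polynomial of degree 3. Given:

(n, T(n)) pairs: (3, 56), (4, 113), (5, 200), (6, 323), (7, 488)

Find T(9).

First differences: 57, 87, 123, 165. Second differences: 30, 36, 42. Third differences: 6, 6.
Level-3 differences are constant, so T has degree 3.
Fitting a degree-3 polynomial gives T(n) = n³ + 3n² - n + 5.
Then T(9) = 968.

968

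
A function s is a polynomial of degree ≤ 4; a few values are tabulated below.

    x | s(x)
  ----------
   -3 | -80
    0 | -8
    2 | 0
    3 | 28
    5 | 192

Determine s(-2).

Write s(x) = ax^4 + bx³ + cx² + dx + e; the 5 given values yield a linear system in the 5 coefficients.
Solving, the leading coefficient vanishes, and s(x) = 2x³ - 2x² - 8.
Then s(-2) = -32.

-32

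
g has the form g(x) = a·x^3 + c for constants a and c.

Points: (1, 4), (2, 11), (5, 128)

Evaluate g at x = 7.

346

From g(1) = 4 and g(2) = 11: 1a + c = 4 and 8a + c = 11.
Subtracting: 7a = 7, so a = 1; then c = 4 − 1·1 = 3.
So g(x) = 1x³ + 3, and g(7) = 346.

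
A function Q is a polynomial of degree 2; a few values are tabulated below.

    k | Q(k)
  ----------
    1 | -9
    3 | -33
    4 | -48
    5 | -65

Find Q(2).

Write Q(k) = ak² + bk + c; the 4 given values yield a linear system in the 3 coefficients.
Solving, Q(k) = -k² - 8k.
Then Q(2) = -20.

-20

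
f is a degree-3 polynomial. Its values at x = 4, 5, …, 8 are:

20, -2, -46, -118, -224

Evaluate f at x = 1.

14

First differences: -22, -44, -72, -106. Second differences: -22, -28, -34. Third differences: -6, -6.
Level-3 differences are constant, so f has degree 3.
Fitting a degree-3 polynomial gives f(x) = -x³ + 4x² + 3x + 8.
Then f(1) = 14.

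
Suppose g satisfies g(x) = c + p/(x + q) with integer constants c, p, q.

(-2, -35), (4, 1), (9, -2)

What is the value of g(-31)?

-6

(g(x) − c)(x + q) = p for each data point; the three points give a linear system in c and q, then p follows.
Solving: c = -5, q = 1, p = 30, so g(x) = -5 + 30/(x + 1).
Then g(-31) = -5 + 30/(-30) = -6.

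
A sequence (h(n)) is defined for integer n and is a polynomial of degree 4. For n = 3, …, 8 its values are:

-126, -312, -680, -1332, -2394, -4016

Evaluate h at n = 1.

-12

Write h(n) = an^4 + bn³ + cn² + dn + e; the 6 given values yield a linear system in the 5 coefficients.
Solving, h(n) = -n^4 + n³ - 6n² - 6n.
Then h(1) = -12.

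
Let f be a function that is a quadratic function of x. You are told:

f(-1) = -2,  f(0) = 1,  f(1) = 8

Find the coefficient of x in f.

Write f(x) = ax² + bx + c; the 3 given values yield a linear system in the 3 coefficients.
Solving, f(x) = 2x² + 5x + 1.
The coefficient of x is 5.

5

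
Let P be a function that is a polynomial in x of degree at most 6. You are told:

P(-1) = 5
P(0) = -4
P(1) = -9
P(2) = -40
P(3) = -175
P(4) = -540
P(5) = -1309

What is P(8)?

First differences: -9, -5, -31, -135, -365, -769. Second differences: 4, -26, -104, -230, -404. Third differences: -30, -78, -126, -174. Fourth differences: -48, -48, -48.
Level-4 differences are constant, so P has degree 4.
Fitting a degree-4 polynomial gives P(x) = -2x^4 - x³ + 4x² - 6x - 4.
Then P(8) = -8500.

-8500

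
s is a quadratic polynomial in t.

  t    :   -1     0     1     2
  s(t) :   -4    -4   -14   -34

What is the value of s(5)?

-154

First differences: 0, -10, -20. Second differences: -10, -10.
Level-2 differences are constant, so s has degree 2.
Fitting a degree-2 polynomial gives s(t) = -5t² - 5t - 4.
Then s(5) = -154.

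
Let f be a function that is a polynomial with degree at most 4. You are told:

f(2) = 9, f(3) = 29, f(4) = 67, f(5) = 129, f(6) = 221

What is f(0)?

First differences: 20, 38, 62, 92. Second differences: 18, 24, 30. Third differences: 6, 6.
Level-3 differences are constant, so f has degree 3.
Fitting a degree-3 polynomial gives f(t) = t³ + t - 1.
The constant term is f(0) = -1.

-1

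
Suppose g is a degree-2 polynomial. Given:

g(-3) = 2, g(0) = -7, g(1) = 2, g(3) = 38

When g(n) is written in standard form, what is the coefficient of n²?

3

Write g(n) = an² + bn + c; the 4 given values yield a linear system in the 3 coefficients.
Solving, g(n) = 3n² + 6n - 7.
The coefficient of n² is 3.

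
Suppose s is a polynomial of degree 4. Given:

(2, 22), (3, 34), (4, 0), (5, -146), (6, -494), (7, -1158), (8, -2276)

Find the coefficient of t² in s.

5

Write s(t) = at^4 + bt³ + ct² + dt + e; the 7 given values yield a linear system in the 5 coefficients.
Solving, s(t) = -t^4 + 3t³ + 5t² - 5t + 4.
The coefficient of t² is 5.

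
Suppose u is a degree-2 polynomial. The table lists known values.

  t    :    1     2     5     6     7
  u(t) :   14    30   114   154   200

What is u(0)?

4

Write u(t) = at² + bt + c; the 5 given values yield a linear system in the 3 coefficients.
Solving, u(t) = 3t² + 7t + 4.
The constant term is u(0) = 4.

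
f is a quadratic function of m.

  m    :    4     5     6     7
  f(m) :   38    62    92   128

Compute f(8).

First differences: 24, 30, 36. Second differences: 6, 6.
Level-2 differences are constant, so f has degree 2.
Extending the table by one column gives the next first difference 42, so f(8) = 128 + 42 = 170.

170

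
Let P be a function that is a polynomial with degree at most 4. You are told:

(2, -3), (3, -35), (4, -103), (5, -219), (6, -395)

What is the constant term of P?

1

Write P(x) = ax^4 + bx³ + cx² + dx + e; the 5 given values yield a linear system in the 5 coefficients.
Solving, the leading coefficient vanishes, and P(x) = -2x³ + 6x + 1.
The constant term is P(0) = 1.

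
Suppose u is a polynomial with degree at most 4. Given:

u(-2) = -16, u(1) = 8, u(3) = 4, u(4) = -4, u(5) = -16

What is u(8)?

-76

Write u(t) = at^4 + bt³ + ct² + dt + e; the 5 given values yield a linear system in the 5 coefficients.
Solving, the top 2 coefficients vanish, and u(t) = -2t² + 6t + 4.
Then u(8) = -76.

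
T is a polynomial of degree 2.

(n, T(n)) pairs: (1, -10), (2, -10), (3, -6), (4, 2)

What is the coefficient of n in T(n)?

First differences: 0, 4, 8. Second differences: 4, 4.
Level-2 differences are constant, so T has degree 2.
Fitting a degree-2 polynomial gives T(n) = 2n² - 6n - 6.
The coefficient of n is -6.

-6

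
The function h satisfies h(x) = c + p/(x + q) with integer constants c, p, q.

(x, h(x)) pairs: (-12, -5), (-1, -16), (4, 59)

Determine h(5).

(h(x) − c)(x + q) = p for each data point; the three points give a linear system in c and q, then p follows.
Solving: c = -1, q = -3, p = 60, so h(x) = -1 + 60/(x − 3).
Then h(5) = -1 + 60/2 = 29.

29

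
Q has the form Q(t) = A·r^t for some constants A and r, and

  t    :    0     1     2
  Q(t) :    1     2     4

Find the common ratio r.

Consecutive ratio: 2/1 = 2, and 4/2 = 2, so r = 2.
Then A·2^0 = 1 gives A = 1, and Q(t) = 1·2^t.

2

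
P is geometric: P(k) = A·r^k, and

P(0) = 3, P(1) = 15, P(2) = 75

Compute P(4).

Consecutive ratio: 15/3 = 5, and 75/15 = 5, so r = 5.
Then A·5^0 = 3 gives A = 3, and P(k) = 3·5^k.
P(4) = 3·5^4 = 1875.

1875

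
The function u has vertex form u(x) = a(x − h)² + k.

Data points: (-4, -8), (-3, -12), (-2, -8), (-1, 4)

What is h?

First differences -4, 4, 12; second difference 8 = 2a, so a = 4.
Expanding, the x-coefficient is −2ah = -8h; matching it to the data gives h = -3, and then k = -12.
So u(x) = 4(x + 3)² − 12.
Hence h = -3.

-3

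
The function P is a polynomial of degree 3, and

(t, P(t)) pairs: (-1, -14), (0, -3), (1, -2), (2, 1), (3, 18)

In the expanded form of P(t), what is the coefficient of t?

First differences: 11, 1, 3, 17. Second differences: -10, 2, 14. Third differences: 12, 12.
Level-3 differences are constant, so P has degree 3.
Fitting a degree-3 polynomial gives P(t) = 2t³ - 5t² + 4t - 3.
The coefficient of t is 4.

4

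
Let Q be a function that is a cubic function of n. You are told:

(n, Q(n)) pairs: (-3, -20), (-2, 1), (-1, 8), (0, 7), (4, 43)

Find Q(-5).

Write Q(n) = an³ + bn² + cn + d; the 5 given values yield a linear system in the 4 coefficients.
Solving, Q(n) = n³ - n² - 3n + 7.
Then Q(-5) = -128.

-128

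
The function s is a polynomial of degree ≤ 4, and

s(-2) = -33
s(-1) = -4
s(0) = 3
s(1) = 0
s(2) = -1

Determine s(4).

51

First differences: 29, 7, -3, -1. Second differences: -22, -10, 2. Third differences: 12, 12.
Level-3 differences are constant, so s has degree 3.
Fitting a degree-3 polynomial gives s(m) = 2m³ - 5m² + 3.
Then s(4) = 51.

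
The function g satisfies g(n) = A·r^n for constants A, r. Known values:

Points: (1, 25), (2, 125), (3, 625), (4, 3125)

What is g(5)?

15625

Consecutive ratio: 125/25 = 5, and 625/125 = 5, so r = 5.
Then A·5^1 = 25 gives A = 5, and g(n) = 5·5^n.
g(5) = 5·5^5 = 15625.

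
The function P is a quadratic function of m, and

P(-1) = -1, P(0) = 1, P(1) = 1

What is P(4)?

Write P(m) = am² + bm + c; the 3 given values yield a linear system in the 3 coefficients.
Solving, P(m) = -m² + m + 1.
Then P(4) = -11.

-11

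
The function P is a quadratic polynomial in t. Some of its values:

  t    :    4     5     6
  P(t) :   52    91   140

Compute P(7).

199

Write P(t) = at² + bt + c; the 3 given values yield a linear system in the 3 coefficients.
Solving, P(t) = 5t² - 6t - 4.
Then P(7) = 199.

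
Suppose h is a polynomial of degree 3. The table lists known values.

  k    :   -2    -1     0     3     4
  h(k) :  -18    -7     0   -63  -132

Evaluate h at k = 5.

-235

Write h(k) = ak³ + bk² + ck + d; the 5 given values yield a linear system in the 4 coefficients.
Solving, h(k) = -k³ - 5k² + 3k.
Then h(5) = -235.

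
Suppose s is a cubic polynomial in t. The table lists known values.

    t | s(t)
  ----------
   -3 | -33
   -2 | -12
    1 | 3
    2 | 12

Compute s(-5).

Write s(t) = at³ + bt² + ct + d; the 4 given values yield a linear system in the 4 coefficients.
Solving, s(t) = t³ + 2t.
Then s(-5) = -135.

-135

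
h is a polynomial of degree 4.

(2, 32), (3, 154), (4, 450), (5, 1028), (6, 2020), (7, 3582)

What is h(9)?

First differences: 122, 296, 578, 992, 1562. Second differences: 174, 282, 414, 570. Third differences: 108, 132, 156. Fourth differences: 24, 24.
Level-4 differences are constant, so h has degree 4.
Fitting a degree-4 polynomial gives h(n) = n^4 + 4n³ - 4n² + n - 2.
Then h(9) = 9160.

9160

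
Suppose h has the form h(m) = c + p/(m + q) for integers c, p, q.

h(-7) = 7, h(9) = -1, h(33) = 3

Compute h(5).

(h(m) − c)(m + q) = p for each data point; the three points give a linear system in c and q, then p follows.
Solving: c = 4, q = -3, p = -30, so h(m) = 4 − 30/(m − 3).
Then h(5) = 4 − 30/2 = -11.

-11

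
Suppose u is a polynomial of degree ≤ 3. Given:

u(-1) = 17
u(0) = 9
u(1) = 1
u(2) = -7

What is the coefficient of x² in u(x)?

Write u(x) = ax³ + bx² + cx + d; the 4 given values yield a linear system in the 4 coefficients.
Solving, the top 2 coefficients vanish, and u(x) = -8x + 9.
The coefficient of x² is 0.

0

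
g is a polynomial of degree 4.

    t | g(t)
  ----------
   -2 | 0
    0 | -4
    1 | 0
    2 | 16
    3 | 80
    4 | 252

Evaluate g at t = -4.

220

Write g(t) = at^4 + bt³ + ct² + dt + e; the 6 given values yield a linear system in the 5 coefficients.
Solving, g(t) = t^4 - t² + 4t - 4.
Then g(-4) = 220.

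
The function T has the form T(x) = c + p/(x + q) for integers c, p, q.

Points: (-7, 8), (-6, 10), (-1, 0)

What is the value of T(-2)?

-2

(T(x) − c)(x + q) = p for each data point; the three points give a linear system in c and q, then p follows.
Solving: c = 4, q = 4, p = -12, so T(x) = 4 − 12/(x + 4).
Then T(-2) = 4 − 12/2 = -2.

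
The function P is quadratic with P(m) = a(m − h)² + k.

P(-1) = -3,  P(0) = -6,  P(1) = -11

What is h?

First differences -3, -5; second difference -2 = 2a, so a = -1.
Expanding, the m-coefficient is −2ah = 2h; matching it to the data gives h = -2, and then k = -2.
So P(m) = -1(m + 2)² − 2.
Hence h = -2.

-2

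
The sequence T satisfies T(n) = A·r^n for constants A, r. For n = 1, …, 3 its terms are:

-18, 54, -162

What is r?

Consecutive ratio: 54/(-18) = -3, and -162/54 = -3, so r = -3.
Then A·(-3)^1 = -18 gives A = 6, and T(n) = 6·(-3)^n.

-3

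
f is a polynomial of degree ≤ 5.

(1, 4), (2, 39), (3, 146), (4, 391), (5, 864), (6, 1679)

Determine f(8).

4911

First differences: 35, 107, 245, 473, 815. Second differences: 72, 138, 228, 342. Third differences: 66, 90, 114. Fourth differences: 24, 24.
Level-4 differences are constant, so f has degree 4.
Fitting a degree-4 polynomial gives f(x) = x^4 + x³ + 5x² - 2x - 1.
Then f(8) = 4911.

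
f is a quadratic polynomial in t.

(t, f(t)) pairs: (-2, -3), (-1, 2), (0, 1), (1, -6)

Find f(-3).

-14

Write f(t) = at² + bt + c; the 4 given values yield a linear system in the 3 coefficients.
Solving, f(t) = -3t² - 4t + 1.
Then f(-3) = -14.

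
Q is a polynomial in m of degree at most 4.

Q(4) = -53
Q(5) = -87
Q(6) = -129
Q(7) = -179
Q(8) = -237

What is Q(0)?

3

First differences: -34, -42, -50, -58. Second differences: -8, -8, -8.
Level-2 differences are constant, so Q has degree 2.
Fitting a degree-2 polynomial gives Q(m) = -4m² + 2m + 3.
The constant term is Q(0) = 3.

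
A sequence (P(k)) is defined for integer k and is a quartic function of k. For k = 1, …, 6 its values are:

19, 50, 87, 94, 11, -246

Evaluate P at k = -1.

First differences: 31, 37, 7, -83, -257. Second differences: 6, -30, -90, -174. Third differences: -36, -60, -84. Fourth differences: -24, -24.
Level-4 differences are constant, so P has degree 4.
Fitting a degree-4 polynomial gives P(k) = -k^4 + 4k³ + 4k² + 6k + 6.
Then P(-1) = -1.

-1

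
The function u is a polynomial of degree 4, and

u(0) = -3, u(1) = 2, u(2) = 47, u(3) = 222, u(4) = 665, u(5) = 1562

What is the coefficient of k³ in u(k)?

First differences: 5, 45, 175, 443, 897. Second differences: 40, 130, 268, 454. Third differences: 90, 138, 186. Fourth differences: 48, 48.
Level-4 differences are constant, so u has degree 4.
Fitting a degree-4 polynomial gives u(k) = 2k^4 + 3k³ - 3k² + 3k - 3.
The coefficient of k³ is 3.

3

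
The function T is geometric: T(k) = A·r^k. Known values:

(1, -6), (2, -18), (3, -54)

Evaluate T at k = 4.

-162

Consecutive ratio: -18/(-6) = 3, and -54/(-18) = 3, so r = 3.
Then A·3^1 = -6 gives A = -2, and T(k) = -2·3^k.
T(4) = -2·3^4 = -162.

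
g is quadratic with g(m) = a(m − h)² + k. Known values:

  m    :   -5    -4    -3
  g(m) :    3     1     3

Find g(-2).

9

First differences -2, 2; second difference 4 = 2a, so a = 2.
Expanding, the m-coefficient is −2ah = -4h; matching it to the data gives h = -4, and then k = 1.
So g(m) = 2(m + 4)² + 1.
g(-2) = 2·2² + 1 = 9.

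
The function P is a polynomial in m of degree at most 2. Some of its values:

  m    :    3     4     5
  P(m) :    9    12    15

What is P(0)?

0

Write P(m) = am² + bm + c; the 3 given values yield a linear system in the 3 coefficients.
Solving, the leading coefficient vanishes, and P(m) = 3m.
Then P(0) = 0.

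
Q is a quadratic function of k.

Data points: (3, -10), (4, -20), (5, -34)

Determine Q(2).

-4

Write Q(k) = ak² + bk + c; the 3 given values yield a linear system in the 3 coefficients.
Solving, Q(k) = -2k² + 4k - 4.
Then Q(2) = -4.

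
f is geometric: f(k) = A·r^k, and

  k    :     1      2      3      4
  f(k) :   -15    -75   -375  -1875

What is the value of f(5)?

-9375

Consecutive ratio: -75/(-15) = 5, and -375/(-75) = 5, so r = 5.
Then A·5^1 = -15 gives A = -3, and f(k) = -3·5^k.
f(5) = -3·5^5 = -9375.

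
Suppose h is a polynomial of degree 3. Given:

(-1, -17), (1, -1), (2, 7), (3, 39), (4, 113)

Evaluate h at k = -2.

Write h(k) = ak³ + bk² + ck + d; the 5 given values yield a linear system in the 4 coefficients.
Solving, h(k) = 3k³ - 6k² + 5k - 3.
Then h(-2) = -61.

-61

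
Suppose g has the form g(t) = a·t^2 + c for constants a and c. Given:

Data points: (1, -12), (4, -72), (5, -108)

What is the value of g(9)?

-332

From g(1) = -12 and g(4) = -72: 1a + c = -12 and 16a + c = -72.
Subtracting: 15a = -60, so a = -4; then c = -12 − (-4)·1 = -8.
So g(t) = -4t² − 8, and g(9) = -332.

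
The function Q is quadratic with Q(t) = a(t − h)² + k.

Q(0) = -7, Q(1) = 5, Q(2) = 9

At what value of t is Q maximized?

First differences 12, 4; second difference -8 = 2a, so a = -4.
Expanding, the t-coefficient is −2ah = 8h; matching it to the data gives h = 2, and then k = 9.
So Q(t) = -4(t − 2)² + 9.
Hence h = 2.

2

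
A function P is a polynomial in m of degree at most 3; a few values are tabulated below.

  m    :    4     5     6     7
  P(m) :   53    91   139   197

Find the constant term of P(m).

1

Write P(m) = am³ + bm² + cm + d; the 4 given values yield a linear system in the 4 coefficients.
Solving, the leading coefficient vanishes, and P(m) = 5m² - 7m + 1.
The constant term is P(0) = 1.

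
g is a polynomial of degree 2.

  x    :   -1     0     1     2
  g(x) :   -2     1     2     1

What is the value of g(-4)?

First differences: 3, 1, -1. Second differences: -2, -2.
Level-2 differences are constant, so g has degree 2.
Fitting a degree-2 polynomial gives g(x) = -x² + 2x + 1.
Then g(-4) = -23.

-23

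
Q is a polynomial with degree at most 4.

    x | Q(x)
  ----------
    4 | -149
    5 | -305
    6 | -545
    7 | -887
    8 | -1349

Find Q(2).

-17

First differences: -156, -240, -342, -462. Second differences: -84, -102, -120. Third differences: -18, -18.
Level-3 differences are constant, so Q has degree 3.
Fitting a degree-3 polynomial gives Q(x) = -3x³ + 3x² - 5.
Then Q(2) = -17.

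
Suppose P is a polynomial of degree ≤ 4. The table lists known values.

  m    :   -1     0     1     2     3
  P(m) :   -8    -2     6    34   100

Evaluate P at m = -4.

-194

First differences: 6, 8, 28, 66. Second differences: 2, 20, 38. Third differences: 18, 18.
Level-3 differences are constant, so P has degree 3.
Fitting a degree-3 polynomial gives P(m) = 3m³ + m² + 4m - 2.
Then P(-4) = -194.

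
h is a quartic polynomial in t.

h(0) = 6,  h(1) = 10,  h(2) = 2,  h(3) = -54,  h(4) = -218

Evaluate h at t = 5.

-574

Write h(t) = at^4 + bt³ + ct² + dt + e; the 5 given values yield a linear system in the 5 coefficients.
Solving, h(t) = -t^4 + t² + 4t + 6.
Then h(5) = -574.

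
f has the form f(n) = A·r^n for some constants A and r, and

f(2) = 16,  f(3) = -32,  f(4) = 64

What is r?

-2

Consecutive ratio: -32/16 = -2, and 64/(-32) = -2, so r = -2.
Then A·(-2)^2 = 16 gives A = 4, and f(n) = 4·(-2)^n.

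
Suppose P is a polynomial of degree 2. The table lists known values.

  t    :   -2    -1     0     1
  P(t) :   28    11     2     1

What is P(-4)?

86

Write P(t) = at² + bt + c; the 4 given values yield a linear system in the 3 coefficients.
Solving, P(t) = 4t² - 5t + 2.
Then P(-4) = 86.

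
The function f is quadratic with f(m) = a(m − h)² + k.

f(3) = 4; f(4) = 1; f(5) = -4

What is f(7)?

First differences -3, -5; second difference -2 = 2a, so a = -1.
Expanding, the m-coefficient is −2ah = 2h; matching it to the data gives h = 2, and then k = 5.
So f(m) = -1(m − 2)² + 5.
f(7) = -1·5² + 5 = -20.

-20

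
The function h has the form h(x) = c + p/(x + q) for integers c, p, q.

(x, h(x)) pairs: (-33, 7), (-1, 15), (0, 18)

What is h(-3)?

12

(h(x) − c)(x + q) = p for each data point; the three points give a linear system in c and q, then p follows.
Solving: c = 6, q = -3, p = -36, so h(x) = 6 − 36/(x − 3).
Then h(-3) = 6 − 36/(-6) = 12.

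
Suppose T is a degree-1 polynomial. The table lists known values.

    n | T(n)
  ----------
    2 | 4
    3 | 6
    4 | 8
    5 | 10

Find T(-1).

First differences: 2, 2, 2.
Level-1 differences are constant, so T has degree 1.
Fitting a degree-1 polynomial gives T(n) = 2n.
Then T(-1) = -2.

-2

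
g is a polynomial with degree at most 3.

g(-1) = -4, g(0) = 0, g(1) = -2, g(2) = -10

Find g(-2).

Write g(m) = am³ + bm² + cm + d; the 4 given values yield a linear system in the 4 coefficients.
Solving, the leading coefficient vanishes, and g(m) = -3m² + m.
Then g(-2) = -14.

-14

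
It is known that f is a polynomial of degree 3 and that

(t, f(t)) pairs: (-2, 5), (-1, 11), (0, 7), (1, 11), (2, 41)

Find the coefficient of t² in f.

4

First differences: 6, -4, 4, 30. Second differences: -10, 8, 26. Third differences: 18, 18.
Level-3 differences are constant, so f has degree 3.
Fitting a degree-3 polynomial gives f(t) = 3t³ + 4t² - 3t + 7.
The coefficient of t² is 4.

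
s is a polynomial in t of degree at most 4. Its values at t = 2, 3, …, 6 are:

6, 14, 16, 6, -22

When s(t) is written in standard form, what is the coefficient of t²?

First differences: 8, 2, -10, -28. Second differences: -6, -12, -18. Third differences: -6, -6.
Level-3 differences are constant, so s has degree 3.
Fitting a degree-3 polynomial gives s(t) = -t³ + 6t² - 3t - 4.
The coefficient of t² is 6.

6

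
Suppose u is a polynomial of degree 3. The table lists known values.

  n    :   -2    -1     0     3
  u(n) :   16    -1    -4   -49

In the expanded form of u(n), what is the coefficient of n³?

-2

Write u(n) = an³ + bn² + cn + d; the 4 given values yield a linear system in the 4 coefficients.
Solving, u(n) = -2n³ + n² - 4.
The coefficient of n³ is -2.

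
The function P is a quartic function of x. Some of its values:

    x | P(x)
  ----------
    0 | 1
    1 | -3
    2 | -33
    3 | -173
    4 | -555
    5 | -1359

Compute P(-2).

27

First differences: -4, -30, -140, -382, -804. Second differences: -26, -110, -242, -422. Third differences: -84, -132, -180. Fourth differences: -48, -48.
Level-4 differences are constant, so P has degree 4.
Fitting a degree-4 polynomial gives P(x) = -2x^4 - 2x³ + 7x² - 7x + 1.
Then P(-2) = 27.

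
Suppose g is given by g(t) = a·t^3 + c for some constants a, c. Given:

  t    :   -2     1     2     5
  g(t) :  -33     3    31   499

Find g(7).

From g(-2) = -33 and g(1) = 3: -8a + c = -33 and 1a + c = 3.
Subtracting: 9a = 36, so a = 4; then c = -33 − 4·(-8) = -1.
So g(t) = 4t³ − 1, and g(7) = 1371.

1371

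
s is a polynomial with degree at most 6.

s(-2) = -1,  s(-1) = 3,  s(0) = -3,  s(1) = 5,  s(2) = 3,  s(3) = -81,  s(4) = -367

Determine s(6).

First differences: 4, -6, 8, -2, -84, -286. Second differences: -10, 14, -10, -82, -202. Third differences: 24, -24, -72, -120. Fourth differences: -48, -48, -48.
Level-4 differences are constant, so s has degree 4.
Fitting a degree-4 polynomial gives s(n) = -2n^4 + 9n² + n - 3.
Then s(6) = -2265.

-2265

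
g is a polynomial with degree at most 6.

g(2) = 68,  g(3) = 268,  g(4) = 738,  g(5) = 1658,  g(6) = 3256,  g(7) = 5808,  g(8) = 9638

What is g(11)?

32756

First differences: 200, 470, 920, 1598, 2552, 3830. Second differences: 270, 450, 678, 954, 1278. Third differences: 180, 228, 276, 324. Fourth differences: 48, 48, 48.
Level-4 differences are constant, so g has degree 4.
Fitting a degree-4 polynomial gives g(t) = 2t^4 + 2t³ + 7t² - 3t - 2.
Then g(11) = 32756.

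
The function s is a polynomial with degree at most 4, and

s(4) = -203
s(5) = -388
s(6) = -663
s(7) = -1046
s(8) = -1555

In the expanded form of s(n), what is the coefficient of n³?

Write s(n) = an^4 + bn³ + cn² + dn + e; the 5 given values yield a linear system in the 5 coefficients.
Solving, the leading coefficient vanishes, and s(n) = -3n³ - 2n - 3.
The coefficient of n³ is -3.

-3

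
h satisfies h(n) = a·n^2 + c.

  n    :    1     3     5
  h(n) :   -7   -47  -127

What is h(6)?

-182

From h(1) = -7 and h(3) = -47: 1a + c = -7 and 9a + c = -47.
Subtracting: 8a = -40, so a = -5; then c = -7 − (-5)·1 = -2.
So h(n) = -5n² − 2, and h(6) = -182.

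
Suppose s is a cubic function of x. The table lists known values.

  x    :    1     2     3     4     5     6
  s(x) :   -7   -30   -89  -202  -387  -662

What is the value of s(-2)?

First differences: -23, -59, -113, -185, -275. Second differences: -36, -54, -72, -90. Third differences: -18, -18, -18.
Level-3 differences are constant, so s has degree 3.
Fitting a degree-3 polynomial gives s(x) = -3x³ - 2x - 2.
Then s(-2) = 26.

26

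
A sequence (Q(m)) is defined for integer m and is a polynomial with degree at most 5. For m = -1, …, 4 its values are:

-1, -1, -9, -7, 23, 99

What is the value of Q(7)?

783

First differences: 0, -8, 2, 30, 76. Second differences: -8, 10, 28, 46. Third differences: 18, 18, 18.
Level-3 differences are constant, so Q has degree 3.
Fitting a degree-3 polynomial gives Q(m) = 3m³ - 4m² - 7m - 1.
Then Q(7) = 783.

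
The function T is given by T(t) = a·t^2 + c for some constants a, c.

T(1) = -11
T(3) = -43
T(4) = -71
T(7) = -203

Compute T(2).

From T(1) = -11 and T(3) = -43: 1a + c = -11 and 9a + c = -43.
Subtracting: 8a = -32, so a = -4; then c = -11 − (-4)·1 = -7.
So T(t) = -4t² − 7, and T(2) = -23.

-23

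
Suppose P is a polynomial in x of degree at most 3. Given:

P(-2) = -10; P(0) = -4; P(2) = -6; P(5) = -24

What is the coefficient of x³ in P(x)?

Write P(x) = ax³ + bx² + cx + d; the 4 given values yield a linear system in the 4 coefficients.
Solving, the leading coefficient vanishes, and P(x) = -x² + x - 4.
The coefficient of x³ is 0.

0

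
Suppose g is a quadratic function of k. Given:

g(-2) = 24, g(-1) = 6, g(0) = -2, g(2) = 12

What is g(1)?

0

Write g(k) = ak² + bk + c; the 4 given values yield a linear system in the 3 coefficients.
Solving, g(k) = 5k² - 3k - 2.
Then g(1) = 0.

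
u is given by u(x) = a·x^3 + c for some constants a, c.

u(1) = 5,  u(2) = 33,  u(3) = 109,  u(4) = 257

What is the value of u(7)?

From u(1) = 5 and u(2) = 33: 1a + c = 5 and 8a + c = 33.
Subtracting: 7a = 28, so a = 4; then c = 5 − 4·1 = 1.
So u(x) = 4x³ + 1, and u(7) = 1373.

1373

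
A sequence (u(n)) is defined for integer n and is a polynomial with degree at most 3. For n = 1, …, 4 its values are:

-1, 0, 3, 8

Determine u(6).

Write u(n) = an³ + bn² + cn + d; the 4 given values yield a linear system in the 4 coefficients.
Solving, the leading coefficient vanishes, and u(n) = n² - 2n.
Then u(6) = 24.

24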